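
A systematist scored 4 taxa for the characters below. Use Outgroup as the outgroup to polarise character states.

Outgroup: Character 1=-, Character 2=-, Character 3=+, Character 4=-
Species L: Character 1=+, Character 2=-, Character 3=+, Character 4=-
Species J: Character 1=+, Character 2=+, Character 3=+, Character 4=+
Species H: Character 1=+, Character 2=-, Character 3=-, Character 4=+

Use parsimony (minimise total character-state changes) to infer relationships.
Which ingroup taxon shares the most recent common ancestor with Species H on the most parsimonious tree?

Character polarity is set by the outgroup: the derived state is whichever differs from the outgroup's state, so for Character 3 the derived state is '-', and for the remaining characters it is '+'.
All ingroup taxa share the derived state '+' for Character 1; it defines the ingroup but does not resolve relationships within it.
Character 2 (derived state '+') is unique to Species J (autapomorphy; uninformative for grouping).
Character 3: derived state '-' in Species H only — an autapomorphy, so it tells us nothing about relationships among taxa.
Character 4 (derived state '+') is shared by Species H and Species J — a synapomorphy uniting that clade.
Most parsimonious ingroup topology: (Species L,(Species J,Species H)).
Species H and Species J form a cherry on this tree, so they are sister taxa.

Species J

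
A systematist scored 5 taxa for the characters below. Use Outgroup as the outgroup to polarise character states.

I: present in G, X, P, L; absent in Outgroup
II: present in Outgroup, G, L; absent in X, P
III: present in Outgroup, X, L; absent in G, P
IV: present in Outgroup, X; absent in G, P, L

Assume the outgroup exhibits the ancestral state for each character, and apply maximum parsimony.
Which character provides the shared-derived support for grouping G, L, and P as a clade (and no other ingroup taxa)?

IV

Character polarity is set by the outgroup: the derived state is whichever differs from the outgroup's state, so for II, III, IV the derived state is 'absent', and for the remaining characters it is 'present'.
All ingroup taxa share the derived state 'present' for I; it defines the ingroup but does not resolve relationships within it.
II (state 'absent') occurs in P and X but conflicts with the nesting implied by the other characters — most parsimoniously interpreted as homoplasy.
Only G and P show the derived state 'absent' for III, supporting them as a clade.
IV (derived state 'absent') is shared by G, L, and P — a synapomorphy uniting that clade.
Most parsimonious ingroup topology: (((G,P),L),X).
The clade {G, L, P} is supported by IV: its derived state 'absent' occurs in exactly those taxa and in no other taxon (including the outgroup).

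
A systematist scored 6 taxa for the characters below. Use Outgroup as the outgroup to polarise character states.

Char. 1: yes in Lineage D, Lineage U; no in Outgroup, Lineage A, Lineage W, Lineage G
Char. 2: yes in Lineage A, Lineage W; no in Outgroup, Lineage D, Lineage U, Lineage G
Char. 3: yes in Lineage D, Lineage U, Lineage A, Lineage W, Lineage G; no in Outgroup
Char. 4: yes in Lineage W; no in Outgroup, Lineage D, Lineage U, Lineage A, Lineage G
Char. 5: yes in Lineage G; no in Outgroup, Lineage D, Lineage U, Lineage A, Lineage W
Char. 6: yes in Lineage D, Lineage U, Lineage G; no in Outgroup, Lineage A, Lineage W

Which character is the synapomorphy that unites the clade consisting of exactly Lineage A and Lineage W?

Char. 2

The outgroup has state 'no' for every character, so 'yes' is the derived state throughout.
Char. 1 (derived state 'yes') is shared by Lineage D and Lineage U — a synapomorphy uniting that clade.
Char. 2: derived state 'yes' in Lineage A and Lineage W only — synapomorphy for {Lineage A, Lineage W}.
All ingroup taxa share the derived state 'yes' for Char. 3; it defines the ingroup but does not resolve relationships within it.
Char. 4 (derived state 'yes') is unique to Lineage W (autapomorphy; uninformative for grouping).
Char. 5 (derived state 'yes') is unique to Lineage G (autapomorphy; uninformative for grouping).
Char. 6: derived state 'yes' in Lineage D, Lineage G, and Lineage U only — synapomorphy for {Lineage D, Lineage G, Lineage U}.
Most parsimonious ingroup topology: (((Lineage D,Lineage U),Lineage G),(Lineage A,Lineage W)).
The clade {Lineage A, Lineage W} is supported by Char. 2: its derived state 'yes' occurs in exactly those taxa and in no other taxon (including the outgroup).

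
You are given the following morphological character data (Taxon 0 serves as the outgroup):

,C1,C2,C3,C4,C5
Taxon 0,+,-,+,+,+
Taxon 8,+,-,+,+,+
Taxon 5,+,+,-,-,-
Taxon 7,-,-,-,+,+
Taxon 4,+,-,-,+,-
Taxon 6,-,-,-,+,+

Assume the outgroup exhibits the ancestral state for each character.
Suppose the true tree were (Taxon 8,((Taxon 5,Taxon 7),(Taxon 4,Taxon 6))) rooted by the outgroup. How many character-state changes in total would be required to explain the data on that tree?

Map each character onto (Taxon 8,((Taxon 5,Taxon 7),(Taxon 4,Taxon 6))) (rooted by Taxon 0) and count the minimum state changes it requires (Fitch parsimony):
C1: 2; C2: 1; C3: 1; C4: 1; C5: 2.
Total tree length = 7.

7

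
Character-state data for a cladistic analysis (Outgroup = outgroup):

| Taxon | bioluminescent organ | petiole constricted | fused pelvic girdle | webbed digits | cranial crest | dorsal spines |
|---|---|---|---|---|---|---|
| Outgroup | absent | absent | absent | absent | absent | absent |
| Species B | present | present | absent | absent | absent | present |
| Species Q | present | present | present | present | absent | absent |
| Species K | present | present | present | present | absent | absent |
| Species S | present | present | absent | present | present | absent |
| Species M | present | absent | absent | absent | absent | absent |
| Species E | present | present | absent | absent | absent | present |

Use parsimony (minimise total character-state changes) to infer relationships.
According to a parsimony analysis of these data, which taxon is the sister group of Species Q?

Species K

The outgroup has state 'absent' for every character, so 'present' is the derived state throughout.
bioluminescent organ (derived state 'present') is shared by all ingroup taxa — unites the whole ingroup.
Only Species B, Species E, Species K, Species Q, and Species S show the derived state 'present' for petiole constricted, supporting them as a clade.
fused pelvic girdle (derived state 'present') is shared by Species K and Species Q — a synapomorphy uniting that clade.
webbed digits (derived state 'present') is shared by Species K, Species Q, and Species S — a synapomorphy uniting that clade.
cranial crest (derived state 'present') is unique to Species S (autapomorphy; uninformative for grouping).
dorsal spines: derived state 'present' in Species B and Species E only — synapomorphy for {Species B, Species E}.
Most parsimonious ingroup topology: (((Species B,Species E),((Species Q,Species K),Species S)),Species M).
Species Q and Species K form a cherry on this tree, so they are sister taxa.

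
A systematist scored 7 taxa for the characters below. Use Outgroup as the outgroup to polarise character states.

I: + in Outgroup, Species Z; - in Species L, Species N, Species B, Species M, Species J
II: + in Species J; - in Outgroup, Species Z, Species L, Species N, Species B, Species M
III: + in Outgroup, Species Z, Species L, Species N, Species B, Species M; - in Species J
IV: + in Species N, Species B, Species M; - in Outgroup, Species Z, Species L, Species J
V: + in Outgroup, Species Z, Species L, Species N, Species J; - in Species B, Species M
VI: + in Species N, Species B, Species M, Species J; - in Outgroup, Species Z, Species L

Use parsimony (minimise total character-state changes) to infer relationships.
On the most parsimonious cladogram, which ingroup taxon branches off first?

Character polarity is set by the outgroup: the derived state is whichever differs from the outgroup's state, so for I, III, V the derived state is '-', and for the remaining characters it is '+'.
I: derived state '-' in Species B, Species J, Species L, Species M, and Species N only — synapomorphy for {Species B, Species J, Species L, Species M, Species N}.
II (derived state '+') is unique to Species J (autapomorphy; uninformative for grouping).
III (derived state '-') is unique to Species J (autapomorphy; uninformative for grouping).
Only Species B, Species M, and Species N show the derived state '+' for IV, supporting them as a clade.
Only Species B and Species M show the derived state '-' for V, supporting them as a clade.
VI: derived state '+' in Species B, Species J, Species M, and Species N only — synapomorphy for {Species B, Species J, Species M, Species N}.
Most parsimonious ingroup topology: (Species Z,(Species L,((Species N,(Species B,Species M)),Species J))).
Species Z is sister to the clade containing all other ingroup taxa, so it is the earliest-diverging (most basal) ingroup lineage.

Species Z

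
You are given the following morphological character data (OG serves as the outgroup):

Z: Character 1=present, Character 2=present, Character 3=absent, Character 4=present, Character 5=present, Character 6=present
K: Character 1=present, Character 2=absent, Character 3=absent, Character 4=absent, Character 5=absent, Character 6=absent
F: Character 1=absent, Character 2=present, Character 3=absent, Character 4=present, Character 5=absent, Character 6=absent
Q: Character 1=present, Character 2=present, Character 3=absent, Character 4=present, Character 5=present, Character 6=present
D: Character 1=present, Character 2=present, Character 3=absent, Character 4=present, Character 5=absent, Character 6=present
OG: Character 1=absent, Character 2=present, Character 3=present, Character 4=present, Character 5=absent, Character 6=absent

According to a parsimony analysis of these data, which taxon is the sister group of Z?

Character polarity is set by the outgroup: the derived state is whichever differs from the outgroup's state, so for Character 2, Character 3, Character 4 the derived state is 'absent', and for the remaining characters it is 'present'.
Character 1: derived state 'present' in D, K, Q, and Z only — synapomorphy for {D, K, Q, Z}.
Character 2 (derived state 'absent') is unique to K (autapomorphy; uninformative for grouping).
Character 3 (derived state 'absent') is shared by all ingroup taxa — unites the whole ingroup.
Character 4 (derived state 'absent') is unique to K (autapomorphy; uninformative for grouping).
Character 5 (derived state 'present') is shared by Q and Z — a synapomorphy uniting that clade.
Only D, Q, and Z show the derived state 'present' for Character 6, supporting them as a clade.
Most parsimonious ingroup topology: (((D,(Z,Q)),K),F).
Z and Q form a cherry on this tree, so they are sister taxa.

Q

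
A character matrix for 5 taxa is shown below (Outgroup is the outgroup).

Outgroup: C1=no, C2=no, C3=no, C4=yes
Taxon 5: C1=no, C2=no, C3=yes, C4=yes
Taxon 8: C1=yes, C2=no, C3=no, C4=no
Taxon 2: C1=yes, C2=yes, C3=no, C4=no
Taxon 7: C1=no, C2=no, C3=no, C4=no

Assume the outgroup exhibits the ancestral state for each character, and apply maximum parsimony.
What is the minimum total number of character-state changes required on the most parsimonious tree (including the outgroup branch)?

4

Character polarity is set by the outgroup: the derived state is whichever differs from the outgroup's state, so for C4 the derived state is 'no', and for the remaining characters it is 'yes'.
Only Taxon 2 and Taxon 8 show the derived state 'yes' for C1, supporting them as a clade.
C2 (derived state 'yes') is unique to Taxon 2 (autapomorphy; uninformative for grouping).
C3: derived state 'yes' in Taxon 5 only — an autapomorphy, so it tells us nothing about relationships among taxa.
C4: derived state 'no' in Taxon 2, Taxon 7, and Taxon 8 only — synapomorphy for {Taxon 2, Taxon 7, Taxon 8}.
Most parsimonious ingroup topology: (Taxon 5,((Taxon 8,Taxon 2),Taxon 7)).
Changes per character on this tree: C1: 1; C2: 1; C3: 1; C4: 1.
Total = 4.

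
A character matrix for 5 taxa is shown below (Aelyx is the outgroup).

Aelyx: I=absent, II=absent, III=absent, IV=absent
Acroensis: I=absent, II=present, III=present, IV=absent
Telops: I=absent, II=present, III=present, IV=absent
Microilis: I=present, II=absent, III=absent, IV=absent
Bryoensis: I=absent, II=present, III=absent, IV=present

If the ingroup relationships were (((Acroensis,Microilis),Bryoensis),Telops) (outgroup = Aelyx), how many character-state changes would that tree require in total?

6

Map each character onto (((Acroensis,Microilis),Bryoensis),Telops) (rooted by Aelyx) and count the minimum state changes it requires (Fitch parsimony):
I: 1; II: 2; III: 2; IV: 1.
Total tree length = 6.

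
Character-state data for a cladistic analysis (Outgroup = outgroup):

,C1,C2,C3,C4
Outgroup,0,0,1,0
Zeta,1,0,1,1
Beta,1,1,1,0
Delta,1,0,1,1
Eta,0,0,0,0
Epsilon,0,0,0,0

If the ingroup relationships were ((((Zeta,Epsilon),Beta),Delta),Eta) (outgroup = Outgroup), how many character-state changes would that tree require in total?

Map each character onto ((((Zeta,Epsilon),Beta),Delta),Eta) (rooted by Outgroup) and count the minimum state changes it requires (Fitch parsimony):
C1: 2; C2: 1; C3: 2; C4: 2.
Total tree length = 7.

7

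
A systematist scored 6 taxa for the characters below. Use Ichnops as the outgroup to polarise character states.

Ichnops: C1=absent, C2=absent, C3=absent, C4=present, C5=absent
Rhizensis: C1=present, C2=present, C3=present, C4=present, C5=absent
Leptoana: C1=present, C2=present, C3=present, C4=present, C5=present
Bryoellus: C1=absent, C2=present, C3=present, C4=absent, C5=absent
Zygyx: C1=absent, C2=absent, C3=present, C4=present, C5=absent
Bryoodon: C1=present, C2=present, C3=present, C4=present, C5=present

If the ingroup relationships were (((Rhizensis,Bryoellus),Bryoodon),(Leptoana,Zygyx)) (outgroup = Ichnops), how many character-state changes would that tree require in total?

9

Map each character onto (((Rhizensis,Bryoellus),Bryoodon),(Leptoana,Zygyx)) (rooted by Ichnops) and count the minimum state changes it requires (Fitch parsimony):
C1: 3; C2: 2; C3: 1; C4: 1; C5: 2.
Total tree length = 9.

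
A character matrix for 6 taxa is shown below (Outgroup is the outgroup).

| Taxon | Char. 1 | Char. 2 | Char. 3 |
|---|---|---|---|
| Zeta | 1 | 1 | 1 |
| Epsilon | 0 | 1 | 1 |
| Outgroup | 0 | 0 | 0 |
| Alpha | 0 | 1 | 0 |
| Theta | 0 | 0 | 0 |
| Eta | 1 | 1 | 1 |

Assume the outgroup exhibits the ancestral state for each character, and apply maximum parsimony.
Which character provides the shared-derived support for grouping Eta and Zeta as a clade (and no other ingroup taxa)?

The outgroup has state '0' for every character, so '1' is the derived state throughout.
Only Eta and Zeta show the derived state '1' for Char. 1, supporting them as a clade.
Char. 2 (derived state '1') is shared by Alpha, Epsilon, Eta, and Zeta — a synapomorphy uniting that clade.
Only Epsilon, Eta, and Zeta show the derived state '1' for Char. 3, supporting them as a clade.
Most parsimonious ingroup topology: (((Epsilon,(Eta,Zeta)),Alpha),Theta).
The clade {Eta, Zeta} is supported by Char. 1: its derived state '1' occurs in exactly those taxa and in no other taxon (including the outgroup).

Char. 1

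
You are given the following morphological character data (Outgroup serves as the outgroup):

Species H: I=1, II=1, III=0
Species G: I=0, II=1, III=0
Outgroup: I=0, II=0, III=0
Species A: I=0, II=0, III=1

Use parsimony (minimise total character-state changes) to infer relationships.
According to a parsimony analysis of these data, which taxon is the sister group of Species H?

Species G

The outgroup has state '0' for every character, so '1' is the derived state throughout.
I (derived state '1') is unique to Species H (autapomorphy; uninformative for grouping).
II (derived state '1') is shared by Species G and Species H — a synapomorphy uniting that clade.
III: derived state '1' in Species A only — an autapomorphy, so it tells us nothing about relationships among taxa.
Most parsimonious ingroup topology: ((Species G,Species H),Species A).
Species H and Species G form a cherry on this tree, so they are sister taxa.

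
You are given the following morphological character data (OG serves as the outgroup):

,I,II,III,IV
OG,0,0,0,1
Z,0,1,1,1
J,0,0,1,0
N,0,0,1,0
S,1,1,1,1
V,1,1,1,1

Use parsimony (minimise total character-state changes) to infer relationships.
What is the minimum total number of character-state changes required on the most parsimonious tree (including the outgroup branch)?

Character polarity is set by the outgroup: the derived state is whichever differs from the outgroup's state, so for IV the derived state is '0', and for the remaining characters it is '1'.
I: derived state '1' in S and V only — synapomorphy for {S, V}.
II: derived state '1' in S, V, and Z only — synapomorphy for {S, V, Z}.
III (derived state '1') is shared by all ingroup taxa — unites the whole ingroup.
IV: derived state '0' in J and N only — synapomorphy for {J, N}.
Most parsimonious ingroup topology: ((Z,(S,V)),(J,N)).
Changes per character on this tree: I: 1; II: 1; III: 1; IV: 1.
Total = 4.

4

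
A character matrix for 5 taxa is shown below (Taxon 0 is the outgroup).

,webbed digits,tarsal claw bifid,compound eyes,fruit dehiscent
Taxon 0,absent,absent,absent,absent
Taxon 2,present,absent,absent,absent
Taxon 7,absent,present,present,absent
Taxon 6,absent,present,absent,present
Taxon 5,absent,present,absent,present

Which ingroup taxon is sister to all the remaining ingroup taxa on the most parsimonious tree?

The outgroup has state 'absent' for every character, so 'present' is the derived state throughout.
webbed digits: derived state 'present' in Taxon 2 only — an autapomorphy, so it tells us nothing about relationships among taxa.
Only Taxon 5, Taxon 6, and Taxon 7 show the derived state 'present' for tarsal claw bifid, supporting them as a clade.
compound eyes: derived state 'present' in Taxon 7 only — an autapomorphy, so it tells us nothing about relationships among taxa.
fruit dehiscent (derived state 'present') is shared by Taxon 5 and Taxon 6 — a synapomorphy uniting that clade.
Most parsimonious ingroup topology: (Taxon 2,(Taxon 7,(Taxon 6,Taxon 5))).
Taxon 2 is sister to the clade containing all other ingroup taxa, so it is the earliest-diverging (most basal) ingroup lineage.

Taxon 2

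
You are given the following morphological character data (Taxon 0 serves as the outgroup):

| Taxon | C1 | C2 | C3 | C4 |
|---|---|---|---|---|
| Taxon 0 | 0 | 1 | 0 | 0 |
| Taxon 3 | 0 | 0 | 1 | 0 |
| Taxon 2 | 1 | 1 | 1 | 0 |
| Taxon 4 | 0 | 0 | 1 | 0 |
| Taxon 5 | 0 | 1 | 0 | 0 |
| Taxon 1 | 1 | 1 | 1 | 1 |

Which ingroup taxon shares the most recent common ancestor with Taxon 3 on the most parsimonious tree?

Character polarity is set by the outgroup: the derived state is whichever differs from the outgroup's state, so for C2 the derived state is '0', and for the remaining characters it is '1'.
C1: derived state '1' in Taxon 1 and Taxon 2 only — synapomorphy for {Taxon 1, Taxon 2}.
C2: derived state '0' in Taxon 3 and Taxon 4 only — synapomorphy for {Taxon 3, Taxon 4}.
Only Taxon 1, Taxon 2, Taxon 3, and Taxon 4 show the derived state '1' for C3, supporting them as a clade.
C4: derived state '1' in Taxon 1 only — an autapomorphy, so it tells us nothing about relationships among taxa.
Most parsimonious ingroup topology: (((Taxon 3,Taxon 4),(Taxon 2,Taxon 1)),Taxon 5).
Taxon 3 and Taxon 4 form a cherry on this tree, so they are sister taxa.

Taxon 4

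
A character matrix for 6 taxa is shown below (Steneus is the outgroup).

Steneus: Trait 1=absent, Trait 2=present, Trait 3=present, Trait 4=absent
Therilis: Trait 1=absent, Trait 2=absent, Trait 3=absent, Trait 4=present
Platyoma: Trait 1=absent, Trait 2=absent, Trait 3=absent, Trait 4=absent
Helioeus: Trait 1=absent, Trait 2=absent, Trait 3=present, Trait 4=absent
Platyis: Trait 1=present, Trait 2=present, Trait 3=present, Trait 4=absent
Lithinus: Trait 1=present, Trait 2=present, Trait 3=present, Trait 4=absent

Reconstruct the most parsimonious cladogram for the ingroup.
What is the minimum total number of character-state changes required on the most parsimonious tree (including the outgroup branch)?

Character polarity is set by the outgroup: the derived state is whichever differs from the outgroup's state, so for Trait 2, Trait 3 the derived state is 'absent', and for the remaining characters it is 'present'.
Only Lithinus and Platyis show the derived state 'present' for Trait 1, supporting them as a clade.
Only Helioeus, Platyoma, and Therilis show the derived state 'absent' for Trait 2, supporting them as a clade.
Trait 3 (derived state 'absent') is shared by Platyoma and Therilis — a synapomorphy uniting that clade.
Trait 4 (derived state 'present') is unique to Therilis (autapomorphy; uninformative for grouping).
Most parsimonious ingroup topology: (((Therilis,Platyoma),Helioeus),(Platyis,Lithinus)).
Changes per character on this tree: Trait 1: 1; Trait 2: 1; Trait 3: 1; Trait 4: 1.
Total = 4.

4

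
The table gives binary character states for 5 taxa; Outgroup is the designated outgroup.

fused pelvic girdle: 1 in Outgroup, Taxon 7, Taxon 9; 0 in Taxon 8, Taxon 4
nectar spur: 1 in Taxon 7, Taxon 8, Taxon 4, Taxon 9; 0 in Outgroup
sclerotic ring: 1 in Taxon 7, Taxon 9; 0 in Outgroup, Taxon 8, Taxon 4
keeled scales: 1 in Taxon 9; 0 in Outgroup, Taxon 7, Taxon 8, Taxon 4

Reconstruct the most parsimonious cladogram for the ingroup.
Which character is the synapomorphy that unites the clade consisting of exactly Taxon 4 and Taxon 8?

fused pelvic girdle

Character polarity is set by the outgroup: the derived state is whichever differs from the outgroup's state, so for fused pelvic girdle the derived state is '0', and for the remaining characters it is '1'.
fused pelvic girdle (derived state '0') is shared by Taxon 4 and Taxon 8 — a synapomorphy uniting that clade.
nectar spur (derived state '1') is shared by all ingroup taxa — unites the whole ingroup.
Only Taxon 7 and Taxon 9 show the derived state '1' for sclerotic ring, supporting them as a clade.
keeled scales: derived state '1' in Taxon 9 only — an autapomorphy, so it tells us nothing about relationships among taxa.
Most parsimonious ingroup topology: ((Taxon 7,Taxon 9),(Taxon 8,Taxon 4)).
The clade {Taxon 4, Taxon 8} is supported by fused pelvic girdle: its derived state '0' occurs in exactly those taxa and in no other taxon (including the outgroup).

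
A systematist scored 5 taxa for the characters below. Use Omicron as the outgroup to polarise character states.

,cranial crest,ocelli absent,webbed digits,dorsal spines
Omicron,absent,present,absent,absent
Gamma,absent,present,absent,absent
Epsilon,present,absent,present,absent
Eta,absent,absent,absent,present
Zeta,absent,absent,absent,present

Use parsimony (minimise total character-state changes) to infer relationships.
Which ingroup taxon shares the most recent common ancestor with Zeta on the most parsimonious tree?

Eta

Character polarity is set by the outgroup: the derived state is whichever differs from the outgroup's state, so for ocelli absent the derived state is 'absent', and for the remaining characters it is 'present'.
cranial crest: derived state 'present' in Epsilon only — an autapomorphy, so it tells us nothing about relationships among taxa.
Only Epsilon, Eta, and Zeta show the derived state 'absent' for ocelli absent, supporting them as a clade.
webbed digits (derived state 'present') is unique to Epsilon (autapomorphy; uninformative for grouping).
dorsal spines: derived state 'present' in Eta and Zeta only — synapomorphy for {Eta, Zeta}.
Most parsimonious ingroup topology: (Gamma,(Epsilon,(Eta,Zeta))).
Zeta and Eta form a cherry on this tree, so they are sister taxa.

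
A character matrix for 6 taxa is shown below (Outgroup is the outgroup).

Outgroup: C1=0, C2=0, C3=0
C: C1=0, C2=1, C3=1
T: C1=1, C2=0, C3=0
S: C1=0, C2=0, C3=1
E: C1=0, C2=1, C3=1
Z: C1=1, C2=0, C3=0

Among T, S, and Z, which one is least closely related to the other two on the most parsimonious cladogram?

S

The outgroup has state '0' for every character, so '1' is the derived state throughout.
C1 (derived state '1') is shared by T and Z — a synapomorphy uniting that clade.
Only C and E show the derived state '1' for C2, supporting them as a clade.
C3: derived state '1' in C, E, and S only — synapomorphy for {C, E, S}.
Most parsimonious ingroup topology: (((C,E),S),(T,Z)).
T and Z share a more recent common ancestor with each other than either does with S, so S is the least closely related of the three.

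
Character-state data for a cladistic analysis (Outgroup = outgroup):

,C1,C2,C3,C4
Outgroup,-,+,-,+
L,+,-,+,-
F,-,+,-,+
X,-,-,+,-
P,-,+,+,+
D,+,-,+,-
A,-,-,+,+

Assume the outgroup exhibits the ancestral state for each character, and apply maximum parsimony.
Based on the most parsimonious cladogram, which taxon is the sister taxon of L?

D

Character polarity is set by the outgroup: the derived state is whichever differs from the outgroup's state, so for C2, C4 the derived state is '-', and for the remaining characters it is '+'.
C1: derived state '+' in D and L only — synapomorphy for {D, L}.
C2: derived state '-' in A, D, L, and X only — synapomorphy for {A, D, L, X}.
C3 (derived state '+') is shared by A, D, L, P, and X — a synapomorphy uniting that clade.
C4: derived state '-' in D, L, and X only — synapomorphy for {D, L, X}.
Most parsimonious ingroup topology: (((((L,D),X),A),P),F).
L and D form a cherry on this tree, so they are sister taxa.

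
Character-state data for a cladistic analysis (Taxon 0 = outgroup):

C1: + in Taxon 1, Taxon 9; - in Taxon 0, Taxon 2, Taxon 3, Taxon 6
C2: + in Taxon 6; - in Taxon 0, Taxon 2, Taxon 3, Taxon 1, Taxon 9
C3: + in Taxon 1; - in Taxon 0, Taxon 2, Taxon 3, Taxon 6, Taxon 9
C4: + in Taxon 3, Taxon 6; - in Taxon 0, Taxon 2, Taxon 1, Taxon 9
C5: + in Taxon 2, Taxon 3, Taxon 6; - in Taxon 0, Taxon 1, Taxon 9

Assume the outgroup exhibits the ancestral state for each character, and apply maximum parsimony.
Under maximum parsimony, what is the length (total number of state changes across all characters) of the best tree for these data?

The outgroup has state '-' for every character, so '+' is the derived state throughout.
Only Taxon 1 and Taxon 9 show the derived state '+' for C1, supporting them as a clade.
C2 (derived state '+') is unique to Taxon 6 (autapomorphy; uninformative for grouping).
C3 (derived state '+') is unique to Taxon 1 (autapomorphy; uninformative for grouping).
Only Taxon 3 and Taxon 6 show the derived state '+' for C4, supporting them as a clade.
Only Taxon 2, Taxon 3, and Taxon 6 show the derived state '+' for C5, supporting them as a clade.
Most parsimonious ingroup topology: ((Taxon 2,(Taxon 3,Taxon 6)),(Taxon 1,Taxon 9)).
Changes per character on this tree: C1: 1; C2: 1; C3: 1; C4: 1; C5: 1.
Total = 5.

5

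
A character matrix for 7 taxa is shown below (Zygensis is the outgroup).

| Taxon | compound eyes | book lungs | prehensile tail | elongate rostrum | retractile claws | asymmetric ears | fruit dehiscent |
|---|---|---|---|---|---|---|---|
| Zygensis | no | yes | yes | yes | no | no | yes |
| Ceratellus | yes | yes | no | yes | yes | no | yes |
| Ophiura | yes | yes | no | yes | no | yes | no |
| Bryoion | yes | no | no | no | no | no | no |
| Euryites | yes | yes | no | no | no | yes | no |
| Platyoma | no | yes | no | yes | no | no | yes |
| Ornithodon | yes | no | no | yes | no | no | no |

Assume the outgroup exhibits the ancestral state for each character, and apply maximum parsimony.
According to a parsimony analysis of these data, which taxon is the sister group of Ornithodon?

Bryoion

Character polarity is set by the outgroup: the derived state is whichever differs from the outgroup's state, so for book lungs, prehensile tail, elongate rostrum, fruit dehiscent the derived state is 'no', and for the remaining characters it is 'yes'.
Only Bryoion, Ceratellus, Euryites, Ophiura, and Ornithodon show the derived state 'yes' for compound eyes, supporting them as a clade.
Only Bryoion and Ornithodon show the derived state 'no' for book lungs, supporting them as a clade.
All ingroup taxa share the derived state 'no' for prehensile tail; it defines the ingroup but does not resolve relationships within it.
elongate rostrum groups Bryoion and Euryites, which is incompatible with the clades supported by the remaining characters; treating it as convergent (homoplasy) costs fewer steps than any alternative tree.
retractile claws: derived state 'yes' in Ceratellus only — an autapomorphy, so it tells us nothing about relationships among taxa.
Only Euryites and Ophiura show the derived state 'yes' for asymmetric ears, supporting them as a clade.
fruit dehiscent (derived state 'no') is shared by Bryoion, Euryites, Ophiura, and Ornithodon — a synapomorphy uniting that clade.
Most parsimonious ingroup topology: ((Ceratellus,((Ophiura,Euryites),(Bryoion,Ornithodon))),Platyoma).
Ornithodon and Bryoion form a cherry on this tree, so they are sister taxa.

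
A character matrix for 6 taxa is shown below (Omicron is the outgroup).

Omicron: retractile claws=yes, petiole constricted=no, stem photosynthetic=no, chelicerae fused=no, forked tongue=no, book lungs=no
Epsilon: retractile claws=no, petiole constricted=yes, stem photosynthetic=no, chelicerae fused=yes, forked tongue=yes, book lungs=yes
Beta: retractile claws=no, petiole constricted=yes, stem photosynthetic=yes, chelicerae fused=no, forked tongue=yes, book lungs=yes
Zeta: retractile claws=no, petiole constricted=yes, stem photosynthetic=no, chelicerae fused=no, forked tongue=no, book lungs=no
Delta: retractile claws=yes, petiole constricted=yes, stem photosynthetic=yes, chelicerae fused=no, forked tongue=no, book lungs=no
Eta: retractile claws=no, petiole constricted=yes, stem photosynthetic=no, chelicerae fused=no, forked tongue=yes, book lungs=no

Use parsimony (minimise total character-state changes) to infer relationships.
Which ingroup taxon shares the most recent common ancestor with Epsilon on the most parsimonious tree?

Character polarity is set by the outgroup: the derived state is whichever differs from the outgroup's state, so for retractile claws the derived state is 'no', and for the remaining characters it is 'yes'.
retractile claws (derived state 'no') is shared by Beta, Epsilon, Eta, and Zeta — a synapomorphy uniting that clade.
petiole constricted (derived state 'yes') is shared by all ingroup taxa — unites the whole ingroup.
stem photosynthetic groups Beta and Delta, which is incompatible with the clades supported by the remaining characters; treating it as convergent (homoplasy) costs fewer steps than any alternative tree.
chelicerae fused: derived state 'yes' in Epsilon only — an autapomorphy, so it tells us nothing about relationships among taxa.
forked tongue (derived state 'yes') is shared by Beta, Epsilon, and Eta — a synapomorphy uniting that clade.
book lungs (derived state 'yes') is shared by Beta and Epsilon — a synapomorphy uniting that clade.
Most parsimonious ingroup topology: ((((Epsilon,Beta),Eta),Zeta),Delta).
Epsilon and Beta form a cherry on this tree, so they are sister taxa.

Beta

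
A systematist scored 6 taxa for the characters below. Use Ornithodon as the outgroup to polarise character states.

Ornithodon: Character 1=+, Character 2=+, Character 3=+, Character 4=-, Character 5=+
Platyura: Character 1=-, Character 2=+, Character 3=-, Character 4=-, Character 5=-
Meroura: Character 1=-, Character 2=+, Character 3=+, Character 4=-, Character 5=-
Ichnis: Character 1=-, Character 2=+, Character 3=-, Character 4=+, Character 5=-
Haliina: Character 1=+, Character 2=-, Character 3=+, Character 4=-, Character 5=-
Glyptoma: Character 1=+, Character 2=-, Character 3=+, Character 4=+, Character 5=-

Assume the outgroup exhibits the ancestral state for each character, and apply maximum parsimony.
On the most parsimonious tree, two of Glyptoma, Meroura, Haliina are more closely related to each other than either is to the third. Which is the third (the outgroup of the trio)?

Character polarity is set by the outgroup: the derived state is whichever differs from the outgroup's state, so for Character 1, Character 2, Character 3, Character 5 the derived state is '-', and for the remaining characters it is '+'.
Character 1 (derived state '-') is shared by Ichnis, Meroura, and Platyura — a synapomorphy uniting that clade.
Character 2 (derived state '-') is shared by Glyptoma and Haliina — a synapomorphy uniting that clade.
Character 3 (derived state '-') is shared by Ichnis and Platyura — a synapomorphy uniting that clade.
Character 4 groups Glyptoma and Ichnis, which is incompatible with the clades supported by the remaining characters; treating it as convergent (homoplasy) costs fewer steps than any alternative tree.
All ingroup taxa share the derived state '-' for Character 5; it defines the ingroup but does not resolve relationships within it.
Most parsimonious ingroup topology: (((Platyura,Ichnis),Meroura),(Haliina,Glyptoma)).
Haliina and Glyptoma share a more recent common ancestor with each other than either does with Meroura, so Meroura is the least closely related of the three.

Meroura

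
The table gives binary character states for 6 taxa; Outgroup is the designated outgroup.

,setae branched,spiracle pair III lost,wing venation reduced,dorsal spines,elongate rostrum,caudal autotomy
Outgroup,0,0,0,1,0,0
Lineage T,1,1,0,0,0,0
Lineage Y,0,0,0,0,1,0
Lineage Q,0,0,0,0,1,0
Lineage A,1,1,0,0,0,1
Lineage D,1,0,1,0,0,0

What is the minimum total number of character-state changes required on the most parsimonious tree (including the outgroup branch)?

6

Character polarity is set by the outgroup: the derived state is whichever differs from the outgroup's state, so for dorsal spines the derived state is '0', and for the remaining characters it is '1'.
setae branched (derived state '1') is shared by Lineage A, Lineage D, and Lineage T — a synapomorphy uniting that clade.
spiracle pair III lost: derived state '1' in Lineage A and Lineage T only — synapomorphy for {Lineage A, Lineage T}.
wing venation reduced (derived state '1') is unique to Lineage D (autapomorphy; uninformative for grouping).
dorsal spines (derived state '0') is shared by all ingroup taxa — unites the whole ingroup.
elongate rostrum: derived state '1' in Lineage Q and Lineage Y only — synapomorphy for {Lineage Q, Lineage Y}.
caudal autotomy: derived state '1' in Lineage A only — an autapomorphy, so it tells us nothing about relationships among taxa.
Most parsimonious ingroup topology: (((Lineage T,Lineage A),Lineage D),(Lineage Y,Lineage Q)).
Changes per character on this tree: setae branched: 1; spiracle pair III lost: 1; wing venation reduced: 1; dorsal spines: 1; elongate rostrum: 1; caudal autotomy: 1.
Total = 6.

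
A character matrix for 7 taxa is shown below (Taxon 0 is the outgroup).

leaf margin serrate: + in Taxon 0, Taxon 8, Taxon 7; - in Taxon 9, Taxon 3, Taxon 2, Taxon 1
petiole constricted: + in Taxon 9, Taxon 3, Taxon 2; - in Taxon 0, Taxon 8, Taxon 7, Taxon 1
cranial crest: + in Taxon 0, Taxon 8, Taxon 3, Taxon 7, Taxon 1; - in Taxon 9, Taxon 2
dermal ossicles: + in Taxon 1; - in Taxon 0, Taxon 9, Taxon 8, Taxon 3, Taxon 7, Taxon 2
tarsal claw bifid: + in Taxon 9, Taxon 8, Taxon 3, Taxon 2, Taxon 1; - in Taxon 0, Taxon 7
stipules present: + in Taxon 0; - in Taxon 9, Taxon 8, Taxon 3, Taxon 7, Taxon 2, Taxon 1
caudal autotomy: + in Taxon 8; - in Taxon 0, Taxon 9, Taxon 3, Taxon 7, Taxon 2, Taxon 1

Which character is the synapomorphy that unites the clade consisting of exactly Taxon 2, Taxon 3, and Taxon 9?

Character polarity is set by the outgroup: the derived state is whichever differs from the outgroup's state, so for leaf margin serrate, cranial crest, stipules present the derived state is '-', and for the remaining characters it is '+'.
leaf margin serrate: derived state '-' in Taxon 1, Taxon 2, Taxon 3, and Taxon 9 only — synapomorphy for {Taxon 1, Taxon 2, Taxon 3, Taxon 9}.
Only Taxon 2, Taxon 3, and Taxon 9 show the derived state '+' for petiole constricted, supporting them as a clade.
cranial crest: derived state '-' in Taxon 2 and Taxon 9 only — synapomorphy for {Taxon 2, Taxon 9}.
dermal ossicles (derived state '+') is unique to Taxon 1 (autapomorphy; uninformative for grouping).
tarsal claw bifid: derived state '+' in Taxon 1, Taxon 2, Taxon 3, Taxon 8, and Taxon 9 only — synapomorphy for {Taxon 1, Taxon 2, Taxon 3, Taxon 8, Taxon 9}.
stipules present (derived state '-') is shared by all ingroup taxa — unites the whole ingroup.
caudal autotomy: derived state '+' in Taxon 8 only — an autapomorphy, so it tells us nothing about relationships among taxa.
Most parsimonious ingroup topology: (((((Taxon 9,Taxon 2),Taxon 3),Taxon 1),Taxon 8),Taxon 7).
The clade {Taxon 2, Taxon 3, Taxon 9} is supported by petiole constricted: its derived state '+' occurs in exactly those taxa and in no other taxon (including the outgroup).

petiole constricted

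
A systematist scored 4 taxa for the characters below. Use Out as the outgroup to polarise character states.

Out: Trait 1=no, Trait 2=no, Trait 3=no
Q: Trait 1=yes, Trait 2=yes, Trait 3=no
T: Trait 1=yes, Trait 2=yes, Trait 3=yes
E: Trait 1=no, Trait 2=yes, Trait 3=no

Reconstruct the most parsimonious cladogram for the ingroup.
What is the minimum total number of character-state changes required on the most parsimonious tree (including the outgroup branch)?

3

The outgroup has state 'no' for every character, so 'yes' is the derived state throughout.
Trait 1: derived state 'yes' in Q and T only — synapomorphy for {Q, T}.
Trait 2 (derived state 'yes') is shared by all ingroup taxa — unites the whole ingroup.
Trait 3: derived state 'yes' in T only — an autapomorphy, so it tells us nothing about relationships among taxa.
Most parsimonious ingroup topology: ((Q,T),E).
Changes per character on this tree: Trait 1: 1; Trait 2: 1; Trait 3: 1.
Total = 3.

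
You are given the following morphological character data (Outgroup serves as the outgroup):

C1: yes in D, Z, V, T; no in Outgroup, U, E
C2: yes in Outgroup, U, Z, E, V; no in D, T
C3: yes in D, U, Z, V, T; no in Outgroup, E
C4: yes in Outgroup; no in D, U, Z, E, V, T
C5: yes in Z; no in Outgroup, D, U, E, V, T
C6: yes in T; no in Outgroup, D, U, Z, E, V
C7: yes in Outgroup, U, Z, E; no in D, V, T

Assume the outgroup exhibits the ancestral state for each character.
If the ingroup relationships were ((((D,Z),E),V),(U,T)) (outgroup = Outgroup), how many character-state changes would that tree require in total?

13

Map each character onto ((((D,Z),E),V),(U,T)) (rooted by Outgroup) and count the minimum state changes it requires (Fitch parsimony):
C1: 3; C2: 2; C3: 2; C4: 1; C5: 1; C6: 1; C7: 3.
Total tree length = 13.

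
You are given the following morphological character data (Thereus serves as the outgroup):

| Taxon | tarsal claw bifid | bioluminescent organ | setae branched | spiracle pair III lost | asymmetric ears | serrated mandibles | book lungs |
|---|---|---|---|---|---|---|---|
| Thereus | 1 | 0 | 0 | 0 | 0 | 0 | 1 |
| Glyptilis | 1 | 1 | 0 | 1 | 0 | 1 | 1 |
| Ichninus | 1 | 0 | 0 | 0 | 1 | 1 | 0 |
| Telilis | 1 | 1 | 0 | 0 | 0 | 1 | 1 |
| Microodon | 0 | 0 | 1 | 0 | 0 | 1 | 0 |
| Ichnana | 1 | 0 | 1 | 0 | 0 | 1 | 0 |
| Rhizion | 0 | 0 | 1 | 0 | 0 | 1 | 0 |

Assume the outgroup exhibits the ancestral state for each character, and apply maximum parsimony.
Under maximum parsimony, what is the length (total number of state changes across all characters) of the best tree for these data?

7

Character polarity is set by the outgroup: the derived state is whichever differs from the outgroup's state, so for tarsal claw bifid, book lungs the derived state is '0', and for the remaining characters it is '1'.
Only Microodon and Rhizion show the derived state '0' for tarsal claw bifid, supporting them as a clade.
bioluminescent organ (derived state '1') is shared by Glyptilis and Telilis — a synapomorphy uniting that clade.
Only Ichnana, Microodon, and Rhizion show the derived state '1' for setae branched, supporting them as a clade.
spiracle pair III lost: derived state '1' in Glyptilis only — an autapomorphy, so it tells us nothing about relationships among taxa.
asymmetric ears (derived state '1') is unique to Ichninus (autapomorphy; uninformative for grouping).
serrated mandibles (derived state '1') is shared by all ingroup taxa — unites the whole ingroup.
Only Ichnana, Ichninus, Microodon, and Rhizion show the derived state '0' for book lungs, supporting them as a clade.
Most parsimonious ingroup topology: ((Glyptilis,Telilis),(Ichninus,((Microodon,Rhizion),Ichnana))).
Changes per character on this tree: tarsal claw bifid: 1; bioluminescent organ: 1; setae branched: 1; spiracle pair III lost: 1; asymmetric ears: 1; serrated mandibles: 1; book lungs: 1.
Total = 7.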